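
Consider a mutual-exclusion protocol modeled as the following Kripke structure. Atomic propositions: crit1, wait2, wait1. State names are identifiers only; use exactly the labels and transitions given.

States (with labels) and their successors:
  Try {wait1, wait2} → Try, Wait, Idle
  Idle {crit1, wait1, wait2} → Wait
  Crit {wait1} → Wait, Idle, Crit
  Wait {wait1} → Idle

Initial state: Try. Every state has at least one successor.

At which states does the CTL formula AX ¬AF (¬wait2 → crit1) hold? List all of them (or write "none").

States satisfying ¬AF (¬wait2 → crit1): {Crit}.
States satisfying AX ¬AF (¬wait2 → crit1): ∅.

none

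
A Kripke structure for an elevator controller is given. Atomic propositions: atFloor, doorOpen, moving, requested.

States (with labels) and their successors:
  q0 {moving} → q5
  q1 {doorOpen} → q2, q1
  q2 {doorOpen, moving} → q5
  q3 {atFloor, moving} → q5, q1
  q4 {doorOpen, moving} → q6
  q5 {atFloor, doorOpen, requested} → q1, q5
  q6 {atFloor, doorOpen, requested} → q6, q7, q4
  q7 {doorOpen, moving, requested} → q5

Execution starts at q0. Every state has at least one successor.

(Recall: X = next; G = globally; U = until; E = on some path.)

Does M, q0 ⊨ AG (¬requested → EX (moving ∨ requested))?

Holds

States satisfying ¬requested → EX (moving ∨ requested): {q0, q1, q2, q3, q4, q5, q6, q7}.
States satisfying AG (¬requested → EX (moving ∨ requested)): {q0, q1, q2, q3, q4, q5, q6, q7}.
Every state reachable from q0 satisfies ¬requested → EX (moving ∨ requested).
q0 ∈ Sat(AG (¬requested → EX (moving ∨ requested))).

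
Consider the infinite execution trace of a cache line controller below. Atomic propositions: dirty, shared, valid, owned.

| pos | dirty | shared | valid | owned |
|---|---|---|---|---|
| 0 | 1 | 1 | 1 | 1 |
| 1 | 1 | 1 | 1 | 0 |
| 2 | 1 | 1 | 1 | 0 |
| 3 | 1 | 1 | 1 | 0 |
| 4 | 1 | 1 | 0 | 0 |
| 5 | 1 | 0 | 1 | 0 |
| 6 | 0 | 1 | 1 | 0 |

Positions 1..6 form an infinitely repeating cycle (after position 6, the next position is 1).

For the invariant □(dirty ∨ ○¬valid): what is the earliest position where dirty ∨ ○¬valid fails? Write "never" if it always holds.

6

Check dirty ∨ ○¬valid at each position in order: 0 ✓, 1 ✓, 2 ✓, 3 ✓, 4 ✓, 5 ✓.
At position 6 the labels are {shared, valid} and the next position 1 has {dirty, shared, valid}, so dirty ∨ ○¬valid is false there. This is the first violation.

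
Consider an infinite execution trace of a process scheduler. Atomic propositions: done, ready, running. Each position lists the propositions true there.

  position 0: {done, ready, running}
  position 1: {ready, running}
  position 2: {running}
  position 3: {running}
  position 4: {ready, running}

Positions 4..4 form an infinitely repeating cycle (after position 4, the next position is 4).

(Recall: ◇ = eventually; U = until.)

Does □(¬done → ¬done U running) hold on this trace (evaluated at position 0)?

Satisfied

¬done → ¬done U running holds at every position 0..4, and those are all positions ever visited, so □(¬done → ¬done U running) holds.
Positions where ¬done holds: 1, 2, 3, 4.
Check ¬done U running at each: 1→ok, 2→ok, 3→ok, 4→ok.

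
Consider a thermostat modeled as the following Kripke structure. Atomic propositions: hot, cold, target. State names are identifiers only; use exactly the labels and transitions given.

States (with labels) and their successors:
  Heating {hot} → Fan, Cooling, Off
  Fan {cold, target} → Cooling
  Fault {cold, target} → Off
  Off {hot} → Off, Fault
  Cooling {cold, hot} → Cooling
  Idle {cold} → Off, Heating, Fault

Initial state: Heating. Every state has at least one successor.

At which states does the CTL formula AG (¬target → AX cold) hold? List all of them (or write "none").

{Fan, Cooling}

States satisfying ¬target → AX cold: {Fan, Fault, Cooling}.
States satisfying AG (¬target → AX cold): {Fan, Cooling}.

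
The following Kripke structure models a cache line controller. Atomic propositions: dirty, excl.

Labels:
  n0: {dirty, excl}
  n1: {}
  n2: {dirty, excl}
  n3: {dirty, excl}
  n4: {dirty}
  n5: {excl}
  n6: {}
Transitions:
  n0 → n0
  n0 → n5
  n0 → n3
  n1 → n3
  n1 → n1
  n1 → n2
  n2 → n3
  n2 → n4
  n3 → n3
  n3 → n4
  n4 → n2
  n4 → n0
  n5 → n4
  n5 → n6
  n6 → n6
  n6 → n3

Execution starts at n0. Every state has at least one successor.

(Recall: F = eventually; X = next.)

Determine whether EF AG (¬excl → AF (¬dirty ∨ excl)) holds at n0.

States satisfying AG (¬excl → AF (¬dirty ∨ excl)): {n0, n1, n2, n3, n4, n5, n6}.
States satisfying EF AG (¬excl → AF (¬dirty ∨ excl)): {n0, n1, n2, n3, n4, n5, n6}.
Some path from n0 reaches a state where AG (¬excl → AF (¬dirty ∨ excl)) holds.
n0 ∈ Sat(EF AG (¬excl → AF (¬dirty ∨ excl))).

Satisfied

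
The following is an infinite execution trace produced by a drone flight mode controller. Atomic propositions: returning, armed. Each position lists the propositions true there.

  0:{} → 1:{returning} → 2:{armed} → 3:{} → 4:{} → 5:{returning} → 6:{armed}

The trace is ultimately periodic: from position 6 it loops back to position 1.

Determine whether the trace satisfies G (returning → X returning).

returning → X returning must hold at every position from 0 onward. It fails at position 1, so G (returning → X returning) is false.
Positions where returning holds: 1, 5.
Check X returning at each: 1→fails, 5→fails.

Does not hold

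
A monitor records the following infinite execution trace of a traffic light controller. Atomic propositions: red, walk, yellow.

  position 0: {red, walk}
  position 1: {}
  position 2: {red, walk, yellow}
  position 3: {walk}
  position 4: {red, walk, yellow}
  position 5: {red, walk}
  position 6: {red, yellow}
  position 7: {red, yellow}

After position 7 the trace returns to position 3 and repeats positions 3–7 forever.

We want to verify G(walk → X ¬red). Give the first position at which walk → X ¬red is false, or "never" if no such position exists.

Check walk → X ¬red at each position in order: 0 ✓, 1 ✓, 2 ✓.
At position 3 the labels are {walk} and the next position 4 has {red, walk, yellow}, so walk → X ¬red is false there. This is the first violation.

3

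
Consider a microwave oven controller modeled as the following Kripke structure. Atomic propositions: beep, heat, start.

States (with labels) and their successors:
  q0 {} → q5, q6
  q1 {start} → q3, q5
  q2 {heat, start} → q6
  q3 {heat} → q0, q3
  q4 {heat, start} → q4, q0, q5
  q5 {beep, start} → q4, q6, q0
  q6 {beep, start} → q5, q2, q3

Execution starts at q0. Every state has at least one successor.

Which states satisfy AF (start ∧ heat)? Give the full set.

States satisfying start ∧ heat: {q2, q4}.
States satisfying AF (start ∧ heat): {q2, q4}.

{q2, q4}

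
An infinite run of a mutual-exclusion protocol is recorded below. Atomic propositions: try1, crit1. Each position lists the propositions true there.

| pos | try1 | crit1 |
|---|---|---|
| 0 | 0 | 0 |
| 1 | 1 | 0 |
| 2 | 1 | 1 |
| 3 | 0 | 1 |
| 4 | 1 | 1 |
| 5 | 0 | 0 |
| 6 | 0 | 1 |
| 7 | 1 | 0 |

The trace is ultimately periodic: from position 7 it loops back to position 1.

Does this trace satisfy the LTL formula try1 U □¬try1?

Walking from position 0: at position 0, □¬try1 has not yet held and try1 fails, so try1 U □¬try1 is false.

Does not hold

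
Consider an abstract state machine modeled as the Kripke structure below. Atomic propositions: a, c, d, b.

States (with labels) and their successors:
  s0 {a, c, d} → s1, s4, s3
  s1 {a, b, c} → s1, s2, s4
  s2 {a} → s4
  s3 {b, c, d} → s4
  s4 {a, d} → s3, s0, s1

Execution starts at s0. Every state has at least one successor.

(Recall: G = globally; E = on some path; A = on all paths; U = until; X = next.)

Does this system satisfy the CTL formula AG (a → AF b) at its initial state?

Violated

States satisfying a → AF b: {s1, s3}.
States satisfying AG (a → AF b): ∅.
s0 is reachable from s0 and violates a → AF b, so AG fails at s0.
s0 ∉ Sat(AG (a → AF b)).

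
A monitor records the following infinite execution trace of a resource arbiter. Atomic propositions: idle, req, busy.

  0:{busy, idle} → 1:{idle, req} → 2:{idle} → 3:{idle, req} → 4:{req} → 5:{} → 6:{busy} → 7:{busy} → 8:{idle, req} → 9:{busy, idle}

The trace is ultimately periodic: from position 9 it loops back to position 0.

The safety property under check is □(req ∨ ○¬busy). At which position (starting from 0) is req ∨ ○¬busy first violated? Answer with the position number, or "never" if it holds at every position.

Check req ∨ ○¬busy at each position in order: 0 ✓, 1 ✓, 2 ✓, 3 ✓, 4 ✓.
At position 5 the labels are {} and the next position 6 has {busy}, so req ∨ ○¬busy is false there. This is the first violation.

5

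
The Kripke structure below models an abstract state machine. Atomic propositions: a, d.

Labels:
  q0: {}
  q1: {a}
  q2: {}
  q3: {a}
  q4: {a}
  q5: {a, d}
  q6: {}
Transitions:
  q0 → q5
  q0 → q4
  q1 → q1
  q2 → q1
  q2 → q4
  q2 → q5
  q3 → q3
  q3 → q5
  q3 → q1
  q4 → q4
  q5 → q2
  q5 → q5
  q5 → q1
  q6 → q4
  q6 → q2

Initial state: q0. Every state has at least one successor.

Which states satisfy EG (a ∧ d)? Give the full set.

States satisfying a ∧ d: {q5}.
States satisfying EG (a ∧ d): {q5}.

{q5}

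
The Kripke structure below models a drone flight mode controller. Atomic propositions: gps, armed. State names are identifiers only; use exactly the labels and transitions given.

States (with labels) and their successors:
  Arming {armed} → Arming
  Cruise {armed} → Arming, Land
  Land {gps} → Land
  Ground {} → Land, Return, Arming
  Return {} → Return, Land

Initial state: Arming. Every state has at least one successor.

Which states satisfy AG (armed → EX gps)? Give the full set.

{Land, Return}

States satisfying armed → EX gps: {Cruise, Land, Ground, Return}.
States satisfying AG (armed → EX gps): {Land, Return}.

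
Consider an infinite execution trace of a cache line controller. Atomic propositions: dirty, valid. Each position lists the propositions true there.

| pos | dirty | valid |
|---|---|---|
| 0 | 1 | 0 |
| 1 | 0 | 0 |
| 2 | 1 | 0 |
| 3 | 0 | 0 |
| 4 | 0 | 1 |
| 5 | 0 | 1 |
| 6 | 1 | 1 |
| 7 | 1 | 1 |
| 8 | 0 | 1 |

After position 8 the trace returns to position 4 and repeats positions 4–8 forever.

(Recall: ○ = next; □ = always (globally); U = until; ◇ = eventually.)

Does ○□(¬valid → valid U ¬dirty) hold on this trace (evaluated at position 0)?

The position after 0 is 1; □(¬valid → valid U ¬dirty) is false there.

Violated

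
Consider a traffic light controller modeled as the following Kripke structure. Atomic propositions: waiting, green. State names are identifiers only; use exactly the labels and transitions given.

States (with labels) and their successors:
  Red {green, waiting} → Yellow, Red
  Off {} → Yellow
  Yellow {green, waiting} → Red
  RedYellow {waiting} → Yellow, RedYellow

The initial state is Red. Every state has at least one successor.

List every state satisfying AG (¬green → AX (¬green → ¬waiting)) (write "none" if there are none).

States satisfying ¬green → AX (¬green → ¬waiting): {Red, Off, Yellow}.
States satisfying AG (¬green → AX (¬green → ¬waiting)): {Red, Off, Yellow}.

{Red, Off, Yellow}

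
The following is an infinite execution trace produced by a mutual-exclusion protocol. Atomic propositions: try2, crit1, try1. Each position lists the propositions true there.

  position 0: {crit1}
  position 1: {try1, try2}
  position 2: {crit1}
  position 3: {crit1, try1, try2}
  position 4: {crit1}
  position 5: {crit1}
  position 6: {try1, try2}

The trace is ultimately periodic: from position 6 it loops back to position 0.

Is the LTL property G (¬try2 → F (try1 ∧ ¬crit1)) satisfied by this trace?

¬try2 → F (try1 ∧ ¬crit1) holds at every position 0..6, and those are all positions ever visited, so G (¬try2 → F (try1 ∧ ¬crit1)) holds.
Positions where ¬try2 holds: 0, 2, 4, 5.
Check F (try1 ∧ ¬crit1) at each: 0→ok, 2→ok, 4→ok, 5→ok.

Yes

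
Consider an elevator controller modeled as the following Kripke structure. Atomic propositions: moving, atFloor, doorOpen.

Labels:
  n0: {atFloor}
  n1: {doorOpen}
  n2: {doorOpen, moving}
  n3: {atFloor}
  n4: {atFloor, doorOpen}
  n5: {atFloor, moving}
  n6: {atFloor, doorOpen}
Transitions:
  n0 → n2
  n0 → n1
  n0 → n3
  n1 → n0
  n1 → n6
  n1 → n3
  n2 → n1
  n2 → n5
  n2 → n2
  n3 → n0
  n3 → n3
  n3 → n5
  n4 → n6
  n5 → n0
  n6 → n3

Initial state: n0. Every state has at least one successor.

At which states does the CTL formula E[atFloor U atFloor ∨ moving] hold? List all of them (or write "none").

{n0, n2, n3, n4, n5, n6}

States satisfying atFloor: {n0, n3, n4, n5, n6}.
States satisfying atFloor ∨ moving: {n0, n2, n3, n4, n5, n6}.
States satisfying E[atFloor U atFloor ∨ moving]: {n0, n2, n3, n4, n5, n6}.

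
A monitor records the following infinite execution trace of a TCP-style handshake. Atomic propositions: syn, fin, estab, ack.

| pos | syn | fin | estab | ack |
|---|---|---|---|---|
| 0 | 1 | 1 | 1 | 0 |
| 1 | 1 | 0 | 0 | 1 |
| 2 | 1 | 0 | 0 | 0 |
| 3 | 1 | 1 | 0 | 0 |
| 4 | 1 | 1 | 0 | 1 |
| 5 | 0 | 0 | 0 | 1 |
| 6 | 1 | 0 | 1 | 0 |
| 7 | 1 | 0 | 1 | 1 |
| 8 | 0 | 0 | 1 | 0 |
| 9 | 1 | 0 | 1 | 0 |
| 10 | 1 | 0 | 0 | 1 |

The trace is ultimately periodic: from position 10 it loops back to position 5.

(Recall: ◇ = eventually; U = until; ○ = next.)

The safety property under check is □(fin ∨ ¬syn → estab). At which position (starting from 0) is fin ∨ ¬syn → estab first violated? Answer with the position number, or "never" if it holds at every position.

Check fin ∨ ¬syn → estab at each position in order: 0 ✓, 1 ✓, 2 ✓.
At position 3 the labels are {fin, syn}, so fin ∨ ¬syn → estab is false there. This is the first violation.

3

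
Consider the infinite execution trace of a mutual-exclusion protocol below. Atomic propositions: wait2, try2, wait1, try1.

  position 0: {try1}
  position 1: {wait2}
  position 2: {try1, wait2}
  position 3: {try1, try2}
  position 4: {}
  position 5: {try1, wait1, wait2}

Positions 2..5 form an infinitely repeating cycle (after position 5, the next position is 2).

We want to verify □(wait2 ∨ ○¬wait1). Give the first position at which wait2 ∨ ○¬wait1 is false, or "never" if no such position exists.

4

Check wait2 ∨ ○¬wait1 at each position in order: 0 ✓, 1 ✓, 2 ✓, 3 ✓.
At position 4 the labels are {} and the next position 5 has {try1, wait1, wait2}, so wait2 ∨ ○¬wait1 is false there. This is the first violation.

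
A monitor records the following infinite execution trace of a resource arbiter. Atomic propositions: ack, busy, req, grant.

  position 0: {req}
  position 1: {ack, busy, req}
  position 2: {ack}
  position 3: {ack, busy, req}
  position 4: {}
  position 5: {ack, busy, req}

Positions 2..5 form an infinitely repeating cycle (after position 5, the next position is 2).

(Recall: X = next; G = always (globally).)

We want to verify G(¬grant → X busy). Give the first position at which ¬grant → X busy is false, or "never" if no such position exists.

1

Check ¬grant → X busy at each position in order: 0 ✓.
At position 1 the labels are {ack, busy, req} and the next position 2 has {ack}, so ¬grant → X busy is false there. This is the first violation.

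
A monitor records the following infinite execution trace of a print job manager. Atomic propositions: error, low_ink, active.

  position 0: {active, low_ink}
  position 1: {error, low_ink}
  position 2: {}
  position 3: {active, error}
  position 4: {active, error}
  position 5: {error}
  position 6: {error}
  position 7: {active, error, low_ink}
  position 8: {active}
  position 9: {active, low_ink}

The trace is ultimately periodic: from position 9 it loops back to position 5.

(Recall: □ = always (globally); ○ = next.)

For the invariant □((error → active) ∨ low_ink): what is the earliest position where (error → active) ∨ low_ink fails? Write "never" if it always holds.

5

Check (error → active) ∨ low_ink at each position in order: 0 ✓, 1 ✓, 2 ✓, 3 ✓, 4 ✓.
At position 5 the labels are {error}, so (error → active) ∨ low_ink is false there. This is the first violation.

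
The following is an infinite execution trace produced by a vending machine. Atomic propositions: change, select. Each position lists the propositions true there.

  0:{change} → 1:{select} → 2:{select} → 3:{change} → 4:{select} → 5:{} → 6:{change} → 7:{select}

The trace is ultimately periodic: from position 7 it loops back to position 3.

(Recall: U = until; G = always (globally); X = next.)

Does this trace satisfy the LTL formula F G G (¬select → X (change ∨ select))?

G G (¬select → X (change ∨ select)) holds at position 0, which is reachable from 0, so F G G (¬select → X (change ∨ select)) holds.

Holds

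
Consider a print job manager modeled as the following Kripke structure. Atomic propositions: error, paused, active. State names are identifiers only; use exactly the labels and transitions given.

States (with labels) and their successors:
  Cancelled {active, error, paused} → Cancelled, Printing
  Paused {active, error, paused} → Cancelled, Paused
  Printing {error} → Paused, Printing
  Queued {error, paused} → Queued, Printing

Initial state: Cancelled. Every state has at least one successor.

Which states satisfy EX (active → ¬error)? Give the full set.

States satisfying active → ¬error: {Printing, Queued}.
States satisfying EX (active → ¬error): {Cancelled, Printing, Queued}.

{Cancelled, Printing, Queued}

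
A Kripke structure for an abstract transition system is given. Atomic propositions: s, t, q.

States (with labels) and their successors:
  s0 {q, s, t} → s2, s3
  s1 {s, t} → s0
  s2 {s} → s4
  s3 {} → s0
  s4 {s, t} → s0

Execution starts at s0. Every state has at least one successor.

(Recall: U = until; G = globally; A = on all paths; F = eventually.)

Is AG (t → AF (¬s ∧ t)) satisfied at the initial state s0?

Does not hold

States satisfying t → AF (¬s ∧ t): {s2, s3}.
States satisfying AG (t → AF (¬s ∧ t)): ∅.
s0 is reachable from s0 and violates t → AF (¬s ∧ t), so AG fails at s0.
s0 ∉ Sat(AG (t → AF (¬s ∧ t))).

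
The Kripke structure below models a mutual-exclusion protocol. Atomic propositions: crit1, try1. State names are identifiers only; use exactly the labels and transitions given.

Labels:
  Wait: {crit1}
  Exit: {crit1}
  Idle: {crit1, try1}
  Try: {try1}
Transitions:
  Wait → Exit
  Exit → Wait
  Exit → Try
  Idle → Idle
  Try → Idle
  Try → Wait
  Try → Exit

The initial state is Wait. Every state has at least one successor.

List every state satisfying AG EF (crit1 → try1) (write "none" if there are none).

States satisfying EF (crit1 → try1): {Wait, Exit, Idle, Try}.
States satisfying AG EF (crit1 → try1): {Wait, Exit, Idle, Try}.

{Wait, Exit, Idle, Try}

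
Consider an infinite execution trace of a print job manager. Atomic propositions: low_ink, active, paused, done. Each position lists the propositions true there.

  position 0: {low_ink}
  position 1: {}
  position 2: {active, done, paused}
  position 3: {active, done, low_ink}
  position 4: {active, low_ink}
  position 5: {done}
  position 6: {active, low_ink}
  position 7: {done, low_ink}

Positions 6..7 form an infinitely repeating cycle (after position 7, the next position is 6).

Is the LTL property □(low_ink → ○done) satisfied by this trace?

low_ink → ○done must hold at every position from 0 onward. It fails at position 0, so □(low_ink → ○done) is false.
Positions where low_ink holds: 0, 3, 4, 6, 7.
Check ○done at each: 0→fails, 3→fails, 4→ok, 6→ok, 7→fails.

Does not hold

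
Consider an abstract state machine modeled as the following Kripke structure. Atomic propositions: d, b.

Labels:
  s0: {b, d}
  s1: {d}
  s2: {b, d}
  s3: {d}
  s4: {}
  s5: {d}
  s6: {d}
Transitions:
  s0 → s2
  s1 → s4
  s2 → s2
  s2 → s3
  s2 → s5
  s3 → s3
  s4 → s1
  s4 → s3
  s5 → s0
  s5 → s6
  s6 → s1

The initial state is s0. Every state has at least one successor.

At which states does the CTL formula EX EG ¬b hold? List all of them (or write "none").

{s1, s2, s3, s4, s5, s6}

States satisfying EG ¬b: {s1, s3, s4, s5, s6}.
States satisfying EX EG ¬b: {s1, s2, s3, s4, s5, s6}.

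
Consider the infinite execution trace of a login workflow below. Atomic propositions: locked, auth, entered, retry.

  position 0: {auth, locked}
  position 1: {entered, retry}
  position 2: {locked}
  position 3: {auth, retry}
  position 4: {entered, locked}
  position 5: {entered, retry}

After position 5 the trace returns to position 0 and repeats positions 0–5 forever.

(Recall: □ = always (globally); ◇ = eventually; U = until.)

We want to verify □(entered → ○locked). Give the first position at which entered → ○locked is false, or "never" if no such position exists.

Check entered → ○locked at each position in order: 0 ✓, 1 ✓, 2 ✓, 3 ✓.
At position 4 the labels are {entered, locked} and the next position 5 has {entered, retry}, so entered → ○locked is false there. This is the first violation.

4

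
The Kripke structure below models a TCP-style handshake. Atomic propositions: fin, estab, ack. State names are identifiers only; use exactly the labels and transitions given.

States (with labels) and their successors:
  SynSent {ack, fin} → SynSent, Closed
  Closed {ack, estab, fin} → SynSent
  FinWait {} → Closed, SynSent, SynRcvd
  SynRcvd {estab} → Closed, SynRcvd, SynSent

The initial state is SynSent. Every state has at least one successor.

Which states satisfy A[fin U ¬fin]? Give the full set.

{FinWait, SynRcvd}

States satisfying fin: {SynSent, Closed}.
States satisfying ¬fin: {FinWait, SynRcvd}.
States satisfying A[fin U ¬fin]: {FinWait, SynRcvd}.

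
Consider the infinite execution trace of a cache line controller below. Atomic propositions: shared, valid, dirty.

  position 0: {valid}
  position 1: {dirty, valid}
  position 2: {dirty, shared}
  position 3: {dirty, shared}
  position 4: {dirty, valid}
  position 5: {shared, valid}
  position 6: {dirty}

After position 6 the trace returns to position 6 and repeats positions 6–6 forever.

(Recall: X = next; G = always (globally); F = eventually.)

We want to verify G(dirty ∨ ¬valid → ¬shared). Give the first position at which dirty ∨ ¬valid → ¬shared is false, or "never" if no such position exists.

Check dirty ∨ ¬valid → ¬shared at each position in order: 0 ✓, 1 ✓.
At position 2 the labels are {dirty, shared}, so dirty ∨ ¬valid → ¬shared is false there. This is the first violation.

2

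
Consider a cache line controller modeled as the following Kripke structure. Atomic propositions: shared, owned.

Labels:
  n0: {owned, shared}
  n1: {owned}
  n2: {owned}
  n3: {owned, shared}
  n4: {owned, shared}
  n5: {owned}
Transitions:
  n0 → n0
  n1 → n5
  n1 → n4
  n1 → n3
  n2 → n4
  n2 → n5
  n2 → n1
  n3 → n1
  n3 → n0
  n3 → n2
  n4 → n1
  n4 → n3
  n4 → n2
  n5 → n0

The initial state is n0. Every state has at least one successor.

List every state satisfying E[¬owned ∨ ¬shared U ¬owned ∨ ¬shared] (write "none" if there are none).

{n1, n2, n5}

States satisfying ¬owned ∨ ¬shared: {n1, n2, n5}.
States satisfying E[¬owned ∨ ¬shared U ¬owned ∨ ¬shared]: {n1, n2, n5}.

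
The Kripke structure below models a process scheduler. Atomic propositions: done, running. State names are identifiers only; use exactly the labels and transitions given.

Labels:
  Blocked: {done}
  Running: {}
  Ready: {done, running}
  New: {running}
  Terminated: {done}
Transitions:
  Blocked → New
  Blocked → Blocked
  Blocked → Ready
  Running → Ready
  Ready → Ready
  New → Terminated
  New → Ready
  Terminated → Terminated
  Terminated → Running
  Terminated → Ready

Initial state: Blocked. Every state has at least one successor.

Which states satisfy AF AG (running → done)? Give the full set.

States satisfying AG (running → done): {Running, Ready, Terminated}.
States satisfying AF AG (running → done): {Running, Ready, New, Terminated}.

{Running, Ready, New, Terminated}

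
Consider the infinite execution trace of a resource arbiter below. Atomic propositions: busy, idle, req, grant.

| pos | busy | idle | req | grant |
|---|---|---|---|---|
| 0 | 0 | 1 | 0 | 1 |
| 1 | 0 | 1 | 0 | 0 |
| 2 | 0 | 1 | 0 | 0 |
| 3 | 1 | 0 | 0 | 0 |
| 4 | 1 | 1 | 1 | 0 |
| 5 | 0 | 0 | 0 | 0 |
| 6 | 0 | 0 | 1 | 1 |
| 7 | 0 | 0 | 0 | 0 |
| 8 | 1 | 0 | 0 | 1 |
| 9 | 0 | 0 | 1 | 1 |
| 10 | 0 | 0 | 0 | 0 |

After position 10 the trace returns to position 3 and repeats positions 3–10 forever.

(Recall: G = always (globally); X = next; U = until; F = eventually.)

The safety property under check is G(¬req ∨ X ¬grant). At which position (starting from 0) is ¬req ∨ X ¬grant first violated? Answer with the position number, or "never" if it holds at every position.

never

¬req ∨ X ¬grant holds at every position 0..10, and those are all the positions the trace ever visits, so the invariant G(¬req ∨ X ¬grant) is never violated.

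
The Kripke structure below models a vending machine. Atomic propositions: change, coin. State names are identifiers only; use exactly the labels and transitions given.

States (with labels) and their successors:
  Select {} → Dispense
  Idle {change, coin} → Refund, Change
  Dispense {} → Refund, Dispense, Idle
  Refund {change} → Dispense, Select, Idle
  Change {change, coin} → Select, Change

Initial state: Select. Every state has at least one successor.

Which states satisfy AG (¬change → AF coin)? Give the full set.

States satisfying ¬change → AF coin: {Idle, Refund, Change}.
States satisfying AG (¬change → AF coin): ∅.

none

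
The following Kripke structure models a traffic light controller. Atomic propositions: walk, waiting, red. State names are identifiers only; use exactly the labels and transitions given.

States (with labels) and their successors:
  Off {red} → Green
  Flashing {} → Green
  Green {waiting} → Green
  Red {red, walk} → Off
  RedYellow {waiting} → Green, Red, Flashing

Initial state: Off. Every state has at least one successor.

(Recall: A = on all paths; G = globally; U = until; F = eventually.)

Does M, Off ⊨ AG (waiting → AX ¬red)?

States satisfying waiting → AX ¬red: {Off, Flashing, Green, Red}.
States satisfying AG (waiting → AX ¬red): {Off, Flashing, Green, Red}.
Every state reachable from Off satisfies waiting → AX ¬red.
Off ∈ Sat(AG (waiting → AX ¬red)).

Holds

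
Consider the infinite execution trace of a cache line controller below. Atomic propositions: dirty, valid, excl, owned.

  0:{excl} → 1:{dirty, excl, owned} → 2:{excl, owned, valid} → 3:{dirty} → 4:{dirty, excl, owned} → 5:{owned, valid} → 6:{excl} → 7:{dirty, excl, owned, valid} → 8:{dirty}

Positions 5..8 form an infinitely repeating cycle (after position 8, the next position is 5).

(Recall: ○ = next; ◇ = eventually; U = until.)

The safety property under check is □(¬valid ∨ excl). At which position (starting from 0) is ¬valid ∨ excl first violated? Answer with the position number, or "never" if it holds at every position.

Check ¬valid ∨ excl at each position in order: 0 ✓, 1 ✓, 2 ✓, 3 ✓, 4 ✓.
At position 5 the labels are {owned, valid}, so ¬valid ∨ excl is false there. This is the first violation.

5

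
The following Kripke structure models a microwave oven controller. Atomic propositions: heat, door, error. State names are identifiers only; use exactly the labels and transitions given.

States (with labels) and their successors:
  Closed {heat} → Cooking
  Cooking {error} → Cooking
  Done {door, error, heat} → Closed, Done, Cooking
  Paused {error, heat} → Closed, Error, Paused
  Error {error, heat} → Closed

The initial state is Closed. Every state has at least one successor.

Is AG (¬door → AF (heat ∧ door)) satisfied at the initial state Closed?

Violated

States satisfying ¬door → AF (heat ∧ door): {Done}.
States satisfying AG (¬door → AF (heat ∧ door)): ∅.
Closed is reachable from Closed and violates ¬door → AF (heat ∧ door), so AG fails at Closed.
Closed ∉ Sat(AG (¬door → AF (heat ∧ door))).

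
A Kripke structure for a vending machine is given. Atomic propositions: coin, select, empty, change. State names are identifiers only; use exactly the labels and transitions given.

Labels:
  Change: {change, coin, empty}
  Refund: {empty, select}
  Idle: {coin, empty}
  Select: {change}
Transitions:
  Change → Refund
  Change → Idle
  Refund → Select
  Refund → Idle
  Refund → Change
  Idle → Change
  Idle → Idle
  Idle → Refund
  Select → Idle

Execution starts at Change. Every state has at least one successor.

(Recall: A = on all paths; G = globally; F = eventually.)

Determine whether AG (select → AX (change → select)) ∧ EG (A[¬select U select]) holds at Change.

Violated

States satisfying select → AX (change → select): {Change, Idle, Select}.
States satisfying AG (select → AX (change → select)): ∅.
States satisfying A[¬select U select]: {Refund}.
States satisfying EG (A[¬select U select]): ∅.
States satisfying AG (select → AX (change → select)) ∧ EG (A[¬select U select]): ∅.
Change ∉ Sat(AG (select → AX (change → select)) ∧ EG (A[¬select U select])).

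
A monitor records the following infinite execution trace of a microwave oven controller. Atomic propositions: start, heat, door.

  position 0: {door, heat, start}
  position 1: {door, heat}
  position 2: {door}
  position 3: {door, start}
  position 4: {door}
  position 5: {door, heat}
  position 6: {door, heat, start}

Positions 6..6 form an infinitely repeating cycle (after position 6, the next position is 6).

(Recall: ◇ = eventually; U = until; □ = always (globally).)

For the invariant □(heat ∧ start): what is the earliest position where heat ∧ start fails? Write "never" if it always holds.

1

Check heat ∧ start at each position in order: 0 ✓.
At position 1 the labels are {door, heat}, so heat ∧ start is false there. This is the first violation.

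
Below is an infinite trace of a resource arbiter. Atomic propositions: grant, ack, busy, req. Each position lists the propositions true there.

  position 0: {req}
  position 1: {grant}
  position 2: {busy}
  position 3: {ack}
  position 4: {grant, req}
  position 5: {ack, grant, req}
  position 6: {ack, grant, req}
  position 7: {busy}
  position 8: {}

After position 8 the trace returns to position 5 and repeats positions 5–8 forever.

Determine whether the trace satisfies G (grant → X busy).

grant → X busy must hold at every position from 0 onward. It fails at position 4, so G (grant → X busy) is false.
Positions where grant holds: 1, 4, 5, 6.
Check X busy at each: 1→ok, 4→fails, 5→fails, 6→ok.

No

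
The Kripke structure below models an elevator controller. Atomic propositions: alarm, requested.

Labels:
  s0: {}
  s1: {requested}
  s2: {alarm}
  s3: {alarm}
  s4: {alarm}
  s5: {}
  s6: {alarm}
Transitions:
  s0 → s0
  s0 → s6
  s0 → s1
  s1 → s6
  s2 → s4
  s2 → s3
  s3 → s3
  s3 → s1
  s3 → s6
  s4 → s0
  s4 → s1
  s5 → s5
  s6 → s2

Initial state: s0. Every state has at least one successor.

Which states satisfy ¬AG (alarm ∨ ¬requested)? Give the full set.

{s0, s1, s2, s3, s4, s6}

States satisfying alarm ∨ ¬requested: {s0, s2, s3, s4, s5, s6}.
States satisfying AG (alarm ∨ ¬requested): {s5}.
States satisfying ¬AG (alarm ∨ ¬requested): {s0, s1, s2, s3, s4, s6}.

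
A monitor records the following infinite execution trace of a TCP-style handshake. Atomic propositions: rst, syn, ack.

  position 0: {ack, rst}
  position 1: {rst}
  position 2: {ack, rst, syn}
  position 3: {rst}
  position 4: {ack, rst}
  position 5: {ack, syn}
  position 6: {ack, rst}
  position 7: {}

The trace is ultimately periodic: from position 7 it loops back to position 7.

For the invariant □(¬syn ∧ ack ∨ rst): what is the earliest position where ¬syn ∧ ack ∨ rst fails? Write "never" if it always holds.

Check ¬syn ∧ ack ∨ rst at each position in order: 0 ✓, 1 ✓, 2 ✓, 3 ✓, 4 ✓.
At position 5 the labels are {ack, syn}, so ¬syn ∧ ack ∨ rst is false there. This is the first violation.

5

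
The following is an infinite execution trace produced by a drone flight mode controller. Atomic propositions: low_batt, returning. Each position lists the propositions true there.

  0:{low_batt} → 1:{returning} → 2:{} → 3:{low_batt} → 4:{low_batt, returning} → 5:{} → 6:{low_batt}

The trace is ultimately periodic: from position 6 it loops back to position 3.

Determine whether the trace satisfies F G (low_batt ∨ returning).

G (low_batt ∨ returning) is false at every position 0..6, so it never becomes true and F G (low_batt ∨ returning) fails.

Violated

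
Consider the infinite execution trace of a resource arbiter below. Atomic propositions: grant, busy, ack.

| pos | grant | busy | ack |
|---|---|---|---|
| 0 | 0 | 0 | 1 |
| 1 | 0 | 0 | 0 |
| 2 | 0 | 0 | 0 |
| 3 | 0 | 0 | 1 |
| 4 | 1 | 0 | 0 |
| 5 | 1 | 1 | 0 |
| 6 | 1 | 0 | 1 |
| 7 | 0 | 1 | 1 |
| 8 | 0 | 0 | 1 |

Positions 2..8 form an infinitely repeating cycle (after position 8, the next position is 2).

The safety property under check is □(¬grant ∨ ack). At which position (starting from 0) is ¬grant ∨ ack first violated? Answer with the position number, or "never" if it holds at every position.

4

Check ¬grant ∨ ack at each position in order: 0 ✓, 1 ✓, 2 ✓, 3 ✓.
At position 4 the labels are {grant}, so ¬grant ∨ ack is false there. This is the first violation.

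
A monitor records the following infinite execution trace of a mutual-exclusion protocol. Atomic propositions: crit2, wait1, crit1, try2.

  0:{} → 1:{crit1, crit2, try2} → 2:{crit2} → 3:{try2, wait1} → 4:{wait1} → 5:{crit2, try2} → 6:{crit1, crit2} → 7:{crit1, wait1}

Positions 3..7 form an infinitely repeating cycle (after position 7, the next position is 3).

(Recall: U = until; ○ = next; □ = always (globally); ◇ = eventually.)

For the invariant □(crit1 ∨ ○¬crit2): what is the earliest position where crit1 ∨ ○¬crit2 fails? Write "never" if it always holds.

0

At position 0 the labels are {} and the next position 1 has {crit1, crit2, try2}, so crit1 ∨ ○¬crit2 is false there. This is the first violation.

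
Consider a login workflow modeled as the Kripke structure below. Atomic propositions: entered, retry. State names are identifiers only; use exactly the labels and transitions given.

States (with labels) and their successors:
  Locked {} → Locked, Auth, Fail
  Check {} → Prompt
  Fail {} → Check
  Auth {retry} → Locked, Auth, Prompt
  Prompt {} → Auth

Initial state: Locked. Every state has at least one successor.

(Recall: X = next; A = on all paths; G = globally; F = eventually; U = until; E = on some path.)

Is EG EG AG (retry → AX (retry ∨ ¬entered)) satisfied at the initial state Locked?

Yes

States satisfying EG AG (retry → AX (retry ∨ ¬entered)): {Locked, Check, Fail, Auth, Prompt}.
States satisfying EG EG AG (retry → AX (retry ∨ ¬entered)): {Locked, Check, Fail, Auth, Prompt}.
Locked ∈ Sat(EG EG AG (retry → AX (retry ∨ ¬entered))).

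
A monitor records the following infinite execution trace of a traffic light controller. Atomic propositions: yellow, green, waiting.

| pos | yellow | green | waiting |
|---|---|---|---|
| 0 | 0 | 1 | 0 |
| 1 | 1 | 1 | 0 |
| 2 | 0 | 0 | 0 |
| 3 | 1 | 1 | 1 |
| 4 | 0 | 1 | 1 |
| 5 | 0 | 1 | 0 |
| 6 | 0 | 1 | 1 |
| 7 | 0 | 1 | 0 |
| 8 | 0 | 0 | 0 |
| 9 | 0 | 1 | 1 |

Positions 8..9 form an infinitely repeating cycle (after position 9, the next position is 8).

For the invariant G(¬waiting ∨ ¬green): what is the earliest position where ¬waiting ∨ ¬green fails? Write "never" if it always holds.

Check ¬waiting ∨ ¬green at each position in order: 0 ✓, 1 ✓, 2 ✓.
At position 3 the labels are {green, waiting, yellow}, so ¬waiting ∨ ¬green is false there. This is the first violation.

3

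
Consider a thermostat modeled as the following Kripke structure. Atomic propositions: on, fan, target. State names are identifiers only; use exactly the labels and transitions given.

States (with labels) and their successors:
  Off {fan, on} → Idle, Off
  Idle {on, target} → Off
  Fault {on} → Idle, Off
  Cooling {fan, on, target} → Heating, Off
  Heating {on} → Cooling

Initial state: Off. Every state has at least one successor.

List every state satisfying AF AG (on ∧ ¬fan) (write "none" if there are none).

States satisfying AG (on ∧ ¬fan): ∅.
States satisfying AF AG (on ∧ ¬fan): ∅.

none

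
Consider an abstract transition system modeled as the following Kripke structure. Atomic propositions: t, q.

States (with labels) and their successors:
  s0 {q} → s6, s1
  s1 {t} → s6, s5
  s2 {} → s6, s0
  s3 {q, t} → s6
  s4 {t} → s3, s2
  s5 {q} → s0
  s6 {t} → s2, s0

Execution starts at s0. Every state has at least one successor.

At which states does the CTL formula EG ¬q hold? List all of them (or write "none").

{s1, s2, s4, s6}

States satisfying ¬q: {s1, s2, s4, s6}.
States satisfying EG ¬q: {s1, s2, s4, s6}.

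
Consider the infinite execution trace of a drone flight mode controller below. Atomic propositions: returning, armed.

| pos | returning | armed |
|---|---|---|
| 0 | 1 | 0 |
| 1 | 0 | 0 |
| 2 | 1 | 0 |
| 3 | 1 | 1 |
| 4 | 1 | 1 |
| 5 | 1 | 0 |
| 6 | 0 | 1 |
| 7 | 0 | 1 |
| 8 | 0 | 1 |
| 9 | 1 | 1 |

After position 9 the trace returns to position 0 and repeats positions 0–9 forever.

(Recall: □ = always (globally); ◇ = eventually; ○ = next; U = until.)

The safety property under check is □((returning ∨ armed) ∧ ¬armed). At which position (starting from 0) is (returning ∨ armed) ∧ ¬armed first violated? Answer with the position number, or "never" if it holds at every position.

1

Check (returning ∨ armed) ∧ ¬armed at each position in order: 0 ✓.
At position 1 the labels are {}, so (returning ∨ armed) ∧ ¬armed is false there. This is the first violation.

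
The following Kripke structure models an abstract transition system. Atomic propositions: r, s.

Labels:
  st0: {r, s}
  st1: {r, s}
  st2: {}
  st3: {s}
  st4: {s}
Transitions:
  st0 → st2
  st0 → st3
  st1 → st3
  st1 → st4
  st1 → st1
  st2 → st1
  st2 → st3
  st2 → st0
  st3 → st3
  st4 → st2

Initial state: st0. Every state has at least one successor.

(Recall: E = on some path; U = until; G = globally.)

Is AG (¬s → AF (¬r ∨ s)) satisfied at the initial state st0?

States satisfying ¬s → AF (¬r ∨ s): {st0, st1, st2, st3, st4}.
States satisfying AG (¬s → AF (¬r ∨ s)): {st0, st1, st2, st3, st4}.
Every state reachable from st0 satisfies ¬s → AF (¬r ∨ s).
st0 ∈ Sat(AG (¬s → AF (¬r ∨ s))).

Holds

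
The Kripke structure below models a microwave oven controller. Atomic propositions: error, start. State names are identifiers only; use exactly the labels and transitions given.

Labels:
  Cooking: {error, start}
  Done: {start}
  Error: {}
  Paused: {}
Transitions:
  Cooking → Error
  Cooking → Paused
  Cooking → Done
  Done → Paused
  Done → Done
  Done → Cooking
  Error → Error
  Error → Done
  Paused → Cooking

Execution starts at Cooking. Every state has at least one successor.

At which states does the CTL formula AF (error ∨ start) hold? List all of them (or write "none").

{Cooking, Done, Paused}

States satisfying error ∨ start: {Cooking, Done}.
States satisfying AF (error ∨ start): {Cooking, Done, Paused}.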